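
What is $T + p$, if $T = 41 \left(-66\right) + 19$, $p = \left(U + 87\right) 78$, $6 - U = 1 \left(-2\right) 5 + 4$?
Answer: $5035$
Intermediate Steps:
$U = 12$ ($U = 6 - \left(1 \left(-2\right) 5 + 4\right) = 6 - \left(\left(-2\right) 5 + 4\right) = 6 - \left(-10 + 4\right) = 6 - -6 = 6 + 6 = 12$)
$p = 7722$ ($p = \left(12 + 87\right) 78 = 99 \cdot 78 = 7722$)
$T = -2687$ ($T = -2706 + 19 = -2687$)
$T + p = -2687 + 7722 = 5035$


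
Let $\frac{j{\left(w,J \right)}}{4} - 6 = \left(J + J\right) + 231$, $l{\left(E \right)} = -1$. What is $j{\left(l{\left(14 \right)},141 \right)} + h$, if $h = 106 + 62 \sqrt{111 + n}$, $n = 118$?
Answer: $2182 + 62 \sqrt{229} \approx 3120.2$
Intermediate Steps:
$j{\left(w,J \right)} = 948 + 8 J$ ($j{\left(w,J \right)} = 24 + 4 \left(\left(J + J\right) + 231\right) = 24 + 4 \left(2 J + 231\right) = 24 + 4 \left(231 + 2 J\right) = 24 + \left(924 + 8 J\right) = 948 + 8 J$)
$h = 106 + 62 \sqrt{229}$ ($h = 106 + 62 \sqrt{111 + 118} = 106 + 62 \sqrt{229} \approx 1044.2$)
$j{\left(l{\left(14 \right)},141 \right)} + h = \left(948 + 8 \cdot 141\right) + \left(106 + 62 \sqrt{229}\right) = \left(948 + 1128\right) + \left(106 + 62 \sqrt{229}\right) = 2076 + \left(106 + 62 \sqrt{229}\right) = 2182 + 62 \sqrt{229}$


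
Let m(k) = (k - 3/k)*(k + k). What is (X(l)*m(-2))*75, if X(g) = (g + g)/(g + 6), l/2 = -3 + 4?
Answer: 75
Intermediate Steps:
l = 2 (l = 2*(-3 + 4) = 2*1 = 2)
X(g) = 2*g/(6 + g) (X(g) = (2*g)/(6 + g) = 2*g/(6 + g))
m(k) = 2*k*(k - 3/k) (m(k) = (k - 3/k)*(2*k) = 2*k*(k - 3/k))
(X(l)*m(-2))*75 = ((2*2/(6 + 2))*(-6 + 2*(-2)²))*75 = ((2*2/8)*(-6 + 2*4))*75 = ((2*2*(⅛))*(-6 + 8))*75 = ((½)*2)*75 = 1*75 = 75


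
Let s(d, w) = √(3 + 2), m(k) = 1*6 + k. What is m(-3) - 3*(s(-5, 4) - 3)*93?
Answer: 840 - 279*√5 ≈ 216.14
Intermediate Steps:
m(k) = 6 + k
s(d, w) = √5
m(-3) - 3*(s(-5, 4) - 3)*93 = (6 - 3) - 3*(√5 - 3)*93 = 3 - 3*(-3 + √5)*93 = 3 + (9 - 3*√5)*93 = 3 + (837 - 279*√5) = 840 - 279*√5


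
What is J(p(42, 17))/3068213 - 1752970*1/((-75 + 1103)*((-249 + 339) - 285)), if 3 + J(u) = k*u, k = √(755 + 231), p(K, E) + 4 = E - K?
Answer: 537848474123/61505397798 - 29*√986/3068213 ≈ 8.7444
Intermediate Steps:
p(K, E) = -4 + E - K (p(K, E) = -4 + (E - K) = -4 + E - K)
k = √986 ≈ 31.401
J(u) = -3 + u*√986 (J(u) = -3 + √986*u = -3 + u*√986)
J(p(42, 17))/3068213 - 1752970*1/((-75 + 1103)*((-249 + 339) - 285)) = (-3 + (-4 + 17 - 1*42)*√986)/3068213 - 1752970*1/((-75 + 1103)*((-249 + 339) - 285)) = (-3 + (-4 + 17 - 42)*√986)*(1/3068213) - 1752970*1/(1028*(90 - 285)) = (-3 - 29*√986)*(1/3068213) - 1752970/(1028*(-195)) = (-3/3068213 - 29*√986/3068213) - 1752970/(-200460) = (-3/3068213 - 29*√986/3068213) - 1752970*(-1/200460) = (-3/3068213 - 29*√986/3068213) + 175297/20046 = 537848474123/61505397798 - 29*√986/3068213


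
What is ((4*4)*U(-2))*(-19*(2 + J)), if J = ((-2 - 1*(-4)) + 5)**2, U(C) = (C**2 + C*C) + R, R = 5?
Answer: -201552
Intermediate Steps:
U(C) = 5 + 2*C**2 (U(C) = (C**2 + C*C) + 5 = (C**2 + C**2) + 5 = 2*C**2 + 5 = 5 + 2*C**2)
J = 49 (J = ((-2 + 4) + 5)**2 = (2 + 5)**2 = 7**2 = 49)
((4*4)*U(-2))*(-19*(2 + J)) = ((4*4)*(5 + 2*(-2)**2))*(-19*(2 + 49)) = (16*(5 + 2*4))*(-19*51) = (16*(5 + 8))*(-969) = (16*13)*(-969) = 208*(-969) = -201552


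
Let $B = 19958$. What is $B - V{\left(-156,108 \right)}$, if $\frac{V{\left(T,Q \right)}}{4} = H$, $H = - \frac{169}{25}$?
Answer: $\frac{499626}{25} \approx 19985.0$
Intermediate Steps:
$H = - \frac{169}{25}$ ($H = \left(-169\right) \frac{1}{25} = - \frac{169}{25} \approx -6.76$)
$V{\left(T,Q \right)} = - \frac{676}{25}$ ($V{\left(T,Q \right)} = 4 \left(- \frac{169}{25}\right) = - \frac{676}{25}$)
$B - V{\left(-156,108 \right)} = 19958 - - \frac{676}{25} = 19958 + \frac{676}{25} = \frac{499626}{25}$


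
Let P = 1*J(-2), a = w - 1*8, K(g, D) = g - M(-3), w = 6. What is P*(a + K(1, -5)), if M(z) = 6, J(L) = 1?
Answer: -7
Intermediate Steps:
K(g, D) = -6 + g (K(g, D) = g - 1*6 = g - 6 = -6 + g)
a = -2 (a = 6 - 1*8 = 6 - 8 = -2)
P = 1 (P = 1*1 = 1)
P*(a + K(1, -5)) = 1*(-2 + (-6 + 1)) = 1*(-2 - 5) = 1*(-7) = -7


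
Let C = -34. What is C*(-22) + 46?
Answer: 794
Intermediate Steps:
C*(-22) + 46 = -34*(-22) + 46 = 748 + 46 = 794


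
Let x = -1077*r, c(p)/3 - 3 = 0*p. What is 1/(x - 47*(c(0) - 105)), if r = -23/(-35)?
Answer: 35/133149 ≈ 0.00026286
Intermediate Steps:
r = 23/35 (r = -23*(-1/35) = 23/35 ≈ 0.65714)
c(p) = 9 (c(p) = 9 + 3*(0*p) = 9 + 3*0 = 9 + 0 = 9)
x = -24771/35 (x = -1077*23/35 = -24771/35 ≈ -707.74)
1/(x - 47*(c(0) - 105)) = 1/(-24771/35 - 47*(9 - 105)) = 1/(-24771/35 - 47*(-96)) = 1/(-24771/35 + 4512) = 1/(133149/35) = 35/133149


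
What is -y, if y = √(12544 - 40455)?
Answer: -I*√27911 ≈ -167.07*I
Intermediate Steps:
y = I*√27911 (y = √(-27911) = I*√27911 ≈ 167.07*I)
-y = -I*√27911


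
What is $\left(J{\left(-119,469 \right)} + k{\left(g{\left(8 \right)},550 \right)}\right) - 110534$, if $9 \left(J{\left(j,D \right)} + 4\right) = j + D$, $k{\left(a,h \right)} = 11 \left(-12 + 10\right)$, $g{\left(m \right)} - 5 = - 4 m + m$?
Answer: $- \frac{994690}{9} \approx -1.1052 \cdot 10^{5}$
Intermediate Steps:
$g{\left(m \right)} = 5 - 3 m$ ($g{\left(m \right)} = 5 + \left(- 4 m + m\right) = 5 - 3 m$)
$k{\left(a,h \right)} = -22$ ($k{\left(a,h \right)} = 11 \left(-2\right) = -22$)
$J{\left(j,D \right)} = -4 + \frac{D}{9} + \frac{j}{9}$ ($J{\left(j,D \right)} = -4 + \frac{j + D}{9} = -4 + \frac{D + j}{9} = -4 + \left(\frac{D}{9} + \frac{j}{9}\right) = -4 + \frac{D}{9} + \frac{j}{9}$)
$\left(J{\left(-119,469 \right)} + k{\left(g{\left(8 \right)},550 \right)}\right) - 110534 = \left(\left(-4 + \frac{1}{9} \cdot 469 + \frac{1}{9} \left(-119\right)\right) - 22\right) - 110534 = \left(\left(-4 + \frac{469}{9} - \frac{119}{9}\right) - 22\right) - 110534 = \left(\frac{314}{9} - 22\right) - 110534 = \frac{116}{9} - 110534 = - \frac{994690}{9}$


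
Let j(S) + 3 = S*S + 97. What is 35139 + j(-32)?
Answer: 36257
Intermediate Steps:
j(S) = 94 + S² (j(S) = -3 + (S*S + 97) = -3 + (S² + 97) = -3 + (97 + S²) = 94 + S²)
35139 + j(-32) = 35139 + (94 + (-32)²) = 35139 + (94 + 1024) = 35139 + 1118 = 36257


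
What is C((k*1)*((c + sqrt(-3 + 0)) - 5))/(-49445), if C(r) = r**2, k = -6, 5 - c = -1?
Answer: 72/49445 - 72*I*sqrt(3)/49445 ≈ 0.0014562 - 0.0025221*I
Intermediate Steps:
c = 6 (c = 5 - 1*(-1) = 5 + 1 = 6)
C((k*1)*((c + sqrt(-3 + 0)) - 5))/(-49445) = ((-6*1)*((6 + sqrt(-3 + 0)) - 5))**2/(-49445) = (-6*((6 + sqrt(-3)) - 5))**2*(-1/49445) = (-6*((6 + I*sqrt(3)) - 5))**2*(-1/49445) = (-6*(1 + I*sqrt(3)))**2*(-1/49445) = (-6 - 6*I*sqrt(3))**2*(-1/49445) = -(-6 - 6*I*sqrt(3))**2/49445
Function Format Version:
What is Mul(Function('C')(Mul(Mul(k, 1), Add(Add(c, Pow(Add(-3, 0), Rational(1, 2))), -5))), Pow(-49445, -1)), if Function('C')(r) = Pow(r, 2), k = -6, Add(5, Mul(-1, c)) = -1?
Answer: Add(Rational(72, 49445), Mul(Rational(-72, 49445), I, Pow(3, Rational(1, 2)))) ≈ Add(0.0014562, Mul(-0.0025221, I))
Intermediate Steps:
c = 6 (c = Add(5, Mul(-1, -1)) = Add(5, 1) = 6)
Mul(Function('C')(Mul(Mul(k, 1), Add(Add(c, Pow(Add(-3, 0), Rational(1, 2))), -5))), Pow(-49445, -1)) = Mul(Pow(Mul(Mul(-6, 1), Add(Add(6, Pow(Add(-3, 0), Rational(1, 2))), -5)), 2), Pow(-49445, -1)) = Mul(Pow(Mul(-6, Add(Add(6, Pow(-3, Rational(1, 2))), -5)), 2), Rational(-1, 49445)) = Mul(Pow(Mul(-6, Add(Add(6, Mul(I, Pow(3, Rational(1, 2)))), -5)), 2), Rational(-1, 49445)) = Mul(Pow(Mul(-6, Add(1, Mul(I, Pow(3, Rational(1, 2))))), 2), Rational(-1, 49445)) = Mul(Pow(Add(-6, Mul(-6, I, Pow(3, Rational(1, 2)))), 2), Rational(-1, 49445)) = Mul(Rational(-1, 49445), Pow(Add(-6, Mul(-6, I, Pow(3, Rational(1, 2)))), 2))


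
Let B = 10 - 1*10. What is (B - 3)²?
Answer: 9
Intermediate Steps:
B = 0 (B = 10 - 10 = 0)
(B - 3)² = (0 - 3)² = (-3)² = 9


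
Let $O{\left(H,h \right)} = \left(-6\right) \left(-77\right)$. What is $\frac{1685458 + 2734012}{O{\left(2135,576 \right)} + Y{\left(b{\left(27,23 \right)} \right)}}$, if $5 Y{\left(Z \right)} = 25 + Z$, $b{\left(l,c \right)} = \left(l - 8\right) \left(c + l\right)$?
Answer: $\frac{4419470}{657} \approx 6726.7$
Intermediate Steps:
$O{\left(H,h \right)} = 462$
$b{\left(l,c \right)} = \left(-8 + l\right) \left(c + l\right)$
$Y{\left(Z \right)} = 5 + \frac{Z}{5}$ ($Y{\left(Z \right)} = \frac{25 + Z}{5} = 5 + \frac{Z}{5}$)
$\frac{1685458 + 2734012}{O{\left(2135,576 \right)} + Y{\left(b{\left(27,23 \right)} \right)}} = \frac{1685458 + 2734012}{462 + \left(5 + \frac{27^{2} - 184 - 216 + 23 \cdot 27}{5}\right)} = \frac{4419470}{462 + \left(5 + \frac{729 - 184 - 216 + 621}{5}\right)} = \frac{4419470}{462 + \left(5 + \frac{1}{5} \cdot 950\right)} = \frac{4419470}{462 + \left(5 + 190\right)} = \frac{4419470}{462 + 195} = \frac{4419470}{657}$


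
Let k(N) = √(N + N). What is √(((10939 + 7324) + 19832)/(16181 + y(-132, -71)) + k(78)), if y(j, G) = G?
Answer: √(2727602 + 2306952*√39)/1074 ≈ 3.8542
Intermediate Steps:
k(N) = √2*√N (k(N) = √(2*N) = √2*√N)
√(((10939 + 7324) + 19832)/(16181 + y(-132, -71)) + k(78)) = √(((10939 + 7324) + 19832)/(16181 - 71) + √2*√78) = √((18263 + 19832)/16110 + 2*√39) = √(38095*(1/16110) + 2*√39) = √(7619/3222 + 2*√39)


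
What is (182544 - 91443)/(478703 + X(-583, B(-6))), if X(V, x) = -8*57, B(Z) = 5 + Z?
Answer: 91101/478247 ≈ 0.19049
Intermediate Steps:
X(V, x) = -456
(182544 - 91443)/(478703 + X(-583, B(-6))) = (182544 - 91443)/(478703 - 456) = 91101/478247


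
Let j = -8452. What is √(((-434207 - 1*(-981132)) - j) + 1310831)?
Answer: 4*√116638 ≈ 1366.1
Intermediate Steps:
√(((-434207 - 1*(-981132)) - j) + 1310831) = √(((-434207 - 1*(-981132)) - 1*(-8452)) + 1310831) = √(((-434207 + 981132) + 8452) + 1310831) = √((546925 + 8452) + 1310831) = √(555377 + 1310831) = √1866208 = 4*√116638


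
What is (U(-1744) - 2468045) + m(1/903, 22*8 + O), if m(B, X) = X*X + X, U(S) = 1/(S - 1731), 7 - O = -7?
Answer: -8450348626/3475 ≈ -2.4318e+6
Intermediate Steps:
O = 14 (O = 7 - 1*(-7) = 7 + 7 = 14)
U(S) = 1/(-1731 + S)
m(B, X) = X + X² (m(B, X) = X² + X = X + X²)
(U(-1744) - 2468045) + m(1/903, 22*8 + O) = (1/(-1731 - 1744) - 2468045) + (22*8 + 14)*(1 + (22*8 + 14)) = (1/(-3475) - 2468045) + (176 + 14)*(1 + (176 + 14)) = (-1/3475 - 2468045) + 190*(1 + 190) = -8576456376/3475 + 190*191 = -8576456376/3475 + 36290 = -8450348626/3475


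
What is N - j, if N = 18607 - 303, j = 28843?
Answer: -10539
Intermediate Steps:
N = 18304
N - j = 18304 - 1*28843 = 18304 - 28843 = -10539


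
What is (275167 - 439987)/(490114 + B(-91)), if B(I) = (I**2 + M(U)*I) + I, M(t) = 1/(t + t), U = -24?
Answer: -7911360/23918683 ≈ -0.33076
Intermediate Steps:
M(t) = 1/(2*t)
B(I) = I**2 + 47*I/48 (B(I) = (I**2 + ((1/2)/(-24))*I) + I = (I**2 + ((1/2)*(-1/24))*I) + I = (I**2 - I/48) + I = I**2 + 47*I/48)
(275167 - 439987)/(490114 + B(-91)) = (275167 - 439987)/(490114 + (1/48)*(-91)*(47 + 48*(-91))) = -164820/(490114 + (1/48)*(-91)*(47 - 4368)) = -164820/(490114 + (1/48)*(-91)*(-4321)) = -164820/(490114 + 393211/48) = -164820/23918683/48 = -164820*48/23918683 = -7911360/23918683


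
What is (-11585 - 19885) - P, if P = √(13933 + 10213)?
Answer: -31470 - √24146 ≈ -31625.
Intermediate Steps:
P = √24146 ≈ 155.39
(-11585 - 19885) - P = (-11585 - 19885) - √24146 = -31470 - √24146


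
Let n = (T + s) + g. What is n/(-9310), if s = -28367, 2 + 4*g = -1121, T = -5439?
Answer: 136347/37240 ≈ 3.6613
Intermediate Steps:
g = -1123/4 (g = -½ + (¼)*(-1121) = -½ - 1121/4 = -1123/4 ≈ -280.75)
n = -136347/4 (n = (-5439 - 28367) - 1123/4 = -33806 - 1123/4 = -136347/4 ≈ -34087.)
n/(-9310) = -136347/4/(-9310) = -136347/4*(-1/9310) = 136347/37240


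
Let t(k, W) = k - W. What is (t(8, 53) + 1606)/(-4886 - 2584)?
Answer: -1561/7470 ≈ -0.20897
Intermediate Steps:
(t(8, 53) + 1606)/(-4886 - 2584) = ((8 - 1*53) + 1606)/(-4886 - 2584) = ((8 - 53) + 1606)/(-7470) = (-45 + 1606)*(-1/7470) = 1561*(-1/7470) = -1561/7470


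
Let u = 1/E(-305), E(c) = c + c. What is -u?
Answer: 1/610 ≈ 0.0016393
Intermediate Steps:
E(c) = 2*c
u = -1/610 (u = 1/(2*(-305)) = 1/(-610) = -1/610 ≈ -0.0016393)
-u = -1*(-1/610) = 1/610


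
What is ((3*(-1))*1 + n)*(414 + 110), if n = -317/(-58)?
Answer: 37466/29 ≈ 1291.9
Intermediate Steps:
n = 317/58 (n = -317*(-1/58) = 317/58 ≈ 5.4655)
((3*(-1))*1 + n)*(414 + 110) = ((3*(-1))*1 + 317/58)*(414 + 110) = (-3*1 + 317/58)*524 = (-3 + 317/58)*524 = (143/58)*524 = 37466/29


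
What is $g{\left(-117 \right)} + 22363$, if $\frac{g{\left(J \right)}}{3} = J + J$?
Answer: $21661$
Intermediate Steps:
$g{\left(J \right)} = 6 J$ ($g{\left(J \right)} = 3 \left(J + J\right) = 3 \cdot 2 J = 6 J$)
$g{\left(-117 \right)} + 22363 = 6 \left(-117\right) + 22363 = -702 + 22363 = 21661$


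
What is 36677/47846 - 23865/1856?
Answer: -536886139/44401088 ≈ -12.092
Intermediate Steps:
36677/47846 - 23865/1856 = -536886139/44401088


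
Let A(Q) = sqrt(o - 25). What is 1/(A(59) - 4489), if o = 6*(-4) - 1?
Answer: -4489/20151171 - 5*I*sqrt(2)/20151171 ≈ -0.00022277 - 3.509e-7*I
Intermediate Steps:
o = -25 (o = -24 - 1 = -25)
A(Q) = 5*I*sqrt(2) (A(Q) = sqrt(-25 - 25) = sqrt(-50) = 5*I*sqrt(2))
1/(A(59) - 4489) = 1/(5*I*sqrt(2) - 4489) = 1/(-4489 + 5*I*sqrt(2))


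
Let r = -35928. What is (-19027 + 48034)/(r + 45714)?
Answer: 9669/3262 ≈ 2.9641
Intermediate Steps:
(-19027 + 48034)/(r + 45714) = (-19027 + 48034)/(-35928 + 45714) = 29007/9786 = 29007*(1/9786) = 9669/3262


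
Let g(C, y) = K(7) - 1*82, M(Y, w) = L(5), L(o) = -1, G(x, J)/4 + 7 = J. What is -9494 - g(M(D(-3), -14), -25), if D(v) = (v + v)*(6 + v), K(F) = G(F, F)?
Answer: -9412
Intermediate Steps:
G(x, J) = -28 + 4*J
K(F) = -28 + 4*F
D(v) = 2*v*(6 + v) (D(v) = (2*v)*(6 + v) = 2*v*(6 + v))
M(Y, w) = -1
g(C, y) = -82 (g(C, y) = (-28 + 4*7) - 1*82 = (-28 + 28) - 82 = 0 - 82 = -82)
-9494 - g(M(D(-3), -14), -25) = -9494 - 1*(-82) = -9494 + 82 = -9412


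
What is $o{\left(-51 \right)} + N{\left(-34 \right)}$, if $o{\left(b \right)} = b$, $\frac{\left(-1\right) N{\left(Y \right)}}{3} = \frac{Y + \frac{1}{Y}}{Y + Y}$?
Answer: $- \frac{121383}{2312} \approx -52.501$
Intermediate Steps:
$N{\left(Y \right)} = - \frac{3 \left(Y + \frac{1}{Y}\right)}{2 Y}$ ($N{\left(Y \right)} = - 3 \frac{Y + \frac{1}{Y}}{Y + Y} = - 3 \frac{Y + \frac{1}{Y}}{2 Y} = - \frac{3 \left(Y + \frac{1}{Y}\right)}{2 Y}$)
$o{\left(-51 \right)} + N{\left(-34 \right)} = -51 - \left(\frac{3}{2} + \frac{3}{2 \cdot 1156}\right) = -51 - \frac{3471}{2312} = - \frac{121383}{2312}$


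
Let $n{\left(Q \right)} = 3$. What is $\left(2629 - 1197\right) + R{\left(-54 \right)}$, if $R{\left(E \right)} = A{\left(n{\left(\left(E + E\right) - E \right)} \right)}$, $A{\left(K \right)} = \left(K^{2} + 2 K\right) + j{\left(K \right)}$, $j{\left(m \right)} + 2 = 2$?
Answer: $1447$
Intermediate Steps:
$j{\left(m \right)} = 0$ ($j{\left(m \right)} = -2 + 2 = 0$)
$A{\left(K \right)} = K^{2} + 2 K$ ($A{\left(K \right)} = \left(K^{2} + 2 K\right) + 0 = K^{2} + 2 K$)
$R{\left(E \right)} = 15$ ($R{\left(E \right)} = 3 \left(2 + 3\right) = 3 \cdot 5 = 15$)
$\left(2629 - 1197\right) + R{\left(-54 \right)} = \left(2629 - 1197\right) + 15 = 1432 + 15 = 1447$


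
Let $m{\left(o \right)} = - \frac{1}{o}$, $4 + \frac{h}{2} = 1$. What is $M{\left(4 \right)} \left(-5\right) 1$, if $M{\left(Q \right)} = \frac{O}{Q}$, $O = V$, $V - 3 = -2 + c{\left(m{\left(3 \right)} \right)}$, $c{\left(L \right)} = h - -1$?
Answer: $5$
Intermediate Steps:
$h = -6$ ($h = -8 + 2 \cdot 1 = -8 + 2 = -6$)
$c{\left(L \right)} = -5$ ($c{\left(L \right)} = -6 - -1 = -6 + 1 = -5$)
$V = -4$ ($V = 3 - 7 = -4$)
$O = -4$
$M{\left(Q \right)} = - \frac{4}{Q}$
$M{\left(4 \right)} \left(-5\right) 1 = - \frac{4}{4} \left(-5\right) 1 = \left(-4\right) \frac{1}{4} \left(-5\right) 1 = \left(-1\right) \left(-5\right) 1 = 5 \cdot 1 = 5$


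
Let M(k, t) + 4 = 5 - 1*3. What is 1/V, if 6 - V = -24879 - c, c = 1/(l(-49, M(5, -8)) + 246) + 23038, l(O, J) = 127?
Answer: 373/17875280 ≈ 2.0867e-5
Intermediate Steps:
M(k, t) = -2 (M(k, t) = -4 + (5 - 1*3) = -4 + (5 - 3) = -4 + 2 = -2)
c = 8593175/373 (c = 1/(127 + 246) + 23038 = 1/373 + 23038 = 8593175/373 ≈ 23038.)
V = 17875280/373 (V = 6 - (-24879 - 1*8593175/373) = 6 - (-24879 - 8593175/373) = 6 - 1*(-17873042/373) = 6 + 17873042/373 = 17875280/373 ≈ 47923.)
1/V = 1/(17875280/373) = 373/17875280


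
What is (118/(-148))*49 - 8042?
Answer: -597999/74 ≈ -8081.1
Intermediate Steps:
(118/(-148))*49 - 8042 = (118*(-1/148))*49 - 8042 = -59/74*49 - 8042 = -2891/74 - 8042 = -597999/74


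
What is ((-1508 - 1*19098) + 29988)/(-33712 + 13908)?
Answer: -4691/9902 ≈ -0.47374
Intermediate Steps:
((-1508 - 1*19098) + 29988)/(-33712 + 13908) = ((-1508 - 19098) + 29988)/(-19804) = (-20606 + 29988)*(-1/19804) = 9382*(-1/19804) = -4691/9902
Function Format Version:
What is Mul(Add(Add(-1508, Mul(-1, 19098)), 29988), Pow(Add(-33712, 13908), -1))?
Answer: Rational(-4691, 9902) ≈ -0.47374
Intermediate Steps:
Mul(Add(Add(-1508, Mul(-1, 19098)), 29988), Pow(Add(-33712, 13908), -1)) = Mul(Add(Add(-1508, -19098), 29988), Pow(-19804, -1)) = Mul(Add(-20606, 29988), Rational(-1, 19804)) = Mul(9382, Rational(-1, 19804)) = Rational(-4691, 9902)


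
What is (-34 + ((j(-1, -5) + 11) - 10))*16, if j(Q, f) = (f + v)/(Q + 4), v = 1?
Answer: -1648/3 ≈ -549.33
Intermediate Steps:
j(Q, f) = (1 + f)/(4 + Q) (j(Q, f) = (f + 1)/(Q + 4) = (1 + f)/(4 + Q))
(-34 + ((j(-1, -5) + 11) - 10))*16 = (-34 + (((1 - 5)/(4 - 1) + 11) - 10))*16 = (-34 + ((-4/3 + 11) - 10))*16 = (-34 + (29/3 - 10))*16 = (-34 - ⅓)*16 = -103/3*16 = -1648/3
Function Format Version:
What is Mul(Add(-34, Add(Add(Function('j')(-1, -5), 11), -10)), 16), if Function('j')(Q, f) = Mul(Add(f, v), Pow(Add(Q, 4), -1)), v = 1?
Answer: Rational(-1648, 3) ≈ -549.33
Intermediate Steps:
Function('j')(Q, f) = Mul(Pow(Add(4, Q), -1), Add(1, f)) (Function('j')(Q, f) = Mul(Add(f, 1), Pow(Add(Q, 4), -1)) = Mul(Add(1, f), Pow(Add(4, Q), -1)) = Mul(Pow(Add(4, Q), -1), Add(1, f)))
Mul(Add(-34, Add(Add(Function('j')(-1, -5), 11), -10)), 16) = Mul(Add(-34, Add(Add(Mul(Pow(Add(4, -1), -1), Add(1, -5)), 11), -10)), 16) = Mul(Add(-34, Add(Add(Mul(Pow(3, -1), -4), 11), -10)), 16) = Mul(Add(-34, Add(Add(Mul(Rational(1, 3), -4), 11), -10)), 16) = Mul(Add(-34, Add(Add(Rational(-4, 3), 11), -10)), 16) = Mul(Add(-34, Add(Rational(29, 3), -10)), 16) = Mul(Add(-34, Rational(-1, 3)), 16) = Mul(Rational(-103, 3), 16) = Rational(-1648, 3)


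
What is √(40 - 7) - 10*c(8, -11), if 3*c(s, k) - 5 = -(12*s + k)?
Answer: 800/3 + √33 ≈ 272.41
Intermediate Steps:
c(s, k) = 5/3 - 4*s - k/3 (c(s, k) = 5/3 + (-(12*s + k))/3 = 5/3 + (-(k + 12*s))/3 = 5/3 + (-k - 12*s)/3 = 5/3 + (-4*s - k/3) = 5/3 - 4*s - k/3)
√(40 - 7) - 10*c(8, -11) = √(40 - 7) - 10*(5/3 - 4*8 - ⅓*(-11)) = √33 - 10*(5/3 - 32 + 11/3) = √33 - 10*(-80/3) = √33 + 800/3 = 800/3 + √33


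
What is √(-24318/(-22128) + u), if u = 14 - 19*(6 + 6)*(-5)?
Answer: √3927724610/1844 ≈ 33.987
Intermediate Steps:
u = 1154 (u = 14 - 228*(-5) = 14 - 19*(-60) = 14 + 1140 = 1154)
√(-24318/(-22128) + u) = √(-24318/(-22128) + 1154) = √(-24318*(-1/22128) + 1154) = √(4053/3688 + 1154) = √(4260005/3688) = √3927724610/1844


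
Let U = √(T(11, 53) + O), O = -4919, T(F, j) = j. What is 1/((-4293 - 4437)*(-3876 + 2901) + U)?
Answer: 1418625/12074981344561 - I*√4866/72449888067366 ≈ 1.1748e-7 - 9.6283e-13*I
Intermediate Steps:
U = I*√4866 (U = √(53 - 4919) = √(-4866) = I*√4866 ≈ 69.757*I)
1/((-4293 - 4437)*(-3876 + 2901) + U) = 1/((-4293 - 4437)*(-3876 + 2901) + I*√4866) = 1/(-8730*(-975) + I*√4866) = 1/(8511750 + I*√4866)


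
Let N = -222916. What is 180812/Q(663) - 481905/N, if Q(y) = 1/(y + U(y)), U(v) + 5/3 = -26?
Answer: 76823023577267/668748 ≈ 1.1488e+8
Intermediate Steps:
U(v) = -83/3 (U(v) = -5/3 - 26 = -83/3)
Q(y) = 1/(-83/3 + y) (Q(y) = 1/(y - 83/3) = 1/(-83/3 + y))
180812/Q(663) - 481905/N = 180812/((3/(-83 + 3*663))) - 481905/(-222916) = 180812/((3/(-83 + 1989))) - 481905*(-1/222916) = 180812/((3/1906)) + 481905/222916 = 180812/((3*(1/1906))) + 481905/222916 = 180812/(3/1906) + 481905/222916 = 180812*(1906/3) + 481905/222916 = 344627672/3 + 481905/222916 = 76823023577267/668748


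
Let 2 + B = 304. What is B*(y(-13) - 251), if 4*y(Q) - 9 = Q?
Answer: -76104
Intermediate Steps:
B = 302 (B = -2 + 304 = 302)
y(Q) = 9/4 + Q/4
B*(y(-13) - 251) = 302*((9/4 + (¼)*(-13)) - 251) = 302*((9/4 - 13/4) - 251) = 302*(-1 - 251) = 302*(-252) = -76104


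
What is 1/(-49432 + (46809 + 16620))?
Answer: 1/13997 ≈ 7.1444e-5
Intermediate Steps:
1/(-49432 + (46809 + 16620)) = 1/(-49432 + 63429) = 1/13997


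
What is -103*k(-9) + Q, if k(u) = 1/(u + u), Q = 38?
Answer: 787/18 ≈ 43.722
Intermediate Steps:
k(u) = 1/(2*u)
-103*k(-9) + Q = -103/(2*(-9)) + 38 = -103*(-1)/(2*9) + 38 = -103*(-1/18) + 38 = 103/18 + 38 = 787/18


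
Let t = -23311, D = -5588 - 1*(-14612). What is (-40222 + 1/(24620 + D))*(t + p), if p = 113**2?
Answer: 7132869885057/16822 ≈ 4.2402e+8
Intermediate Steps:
D = 9024 (D = -5588 + 14612 = 9024)
p = 12769
(-40222 + 1/(24620 + D))*(t + p) = (-40222 + 1/(24620 + 9024))*(-23311 + 12769) = (-40222 + 1/33644)*(-10542) = -1353228967/33644*(-10542) = 7132869885057/16822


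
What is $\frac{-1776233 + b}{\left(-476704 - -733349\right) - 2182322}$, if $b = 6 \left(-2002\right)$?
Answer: $\frac{1788245}{1925677} \approx 0.92863$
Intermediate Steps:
$b = -12012$
$\frac{-1776233 + b}{\left(-476704 - -733349\right) - 2182322} = \frac{-1776233 - 12012}{\left(-476704 - -733349\right) - 2182322} = - \frac{1788245}{\left(-476704 + 733349\right) - 2182322} = - \frac{1788245}{256645 - 2182322} = - \frac{1788245}{-1925677} = \left(-1788245\right) \left(- \frac{1}{1925677}\right) = \frac{1788245}{1925677}$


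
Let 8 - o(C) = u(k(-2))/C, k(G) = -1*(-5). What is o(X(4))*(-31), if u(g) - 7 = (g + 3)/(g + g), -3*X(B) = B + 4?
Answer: -13547/40 ≈ -338.67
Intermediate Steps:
k(G) = 5
X(B) = -4/3 - B/3 (X(B) = -(B + 4)/3 = -(4 + B)/3 = -4/3 - B/3)
u(g) = 7 + (3 + g)/(2*g) (u(g) = 7 + (g + 3)/(g + g) = 7 + (3 + g)/((2*g)) = 7 + (3 + g)*(1/(2*g)) = 7 + (3 + g)/(2*g))
o(C) = 8 - 39/(5*C) (o(C) = 8 - (3/2)*(1 + 5*5)/5/C = 8 - (3/2)*(⅕)*(1 + 25)/C = 8 - (3/2)*(⅕)*26/C = 8 - 39/(5*C))
o(X(4))*(-31) = (8 - 39/(5*(-4/3 - ⅓*4)))*(-31) = (8 - 39/(5*(-4/3 - 4/3)))*(-31) = (8 - 39/(5*(-8/3)))*(-31) = (8 - 39/5*(-3/8))*(-31) = (8 + 117/40)*(-31) = (437/40)*(-31) = -13547/40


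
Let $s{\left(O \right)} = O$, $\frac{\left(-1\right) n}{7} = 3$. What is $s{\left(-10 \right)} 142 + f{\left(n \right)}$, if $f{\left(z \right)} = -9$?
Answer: $-1429$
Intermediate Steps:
$n = -21$ ($n = \left(-7\right) 3 = -21$)
$s{\left(-10 \right)} 142 + f{\left(n \right)} = \left(-10\right) 142 - 9 = -1420 - 9 = -1429$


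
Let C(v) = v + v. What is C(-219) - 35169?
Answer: -35607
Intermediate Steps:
C(v) = 2*v
C(-219) - 35169 = 2*(-219) - 35169 = -438 - 35169 = -35607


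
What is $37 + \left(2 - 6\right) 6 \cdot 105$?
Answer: $-2483$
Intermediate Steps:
$37 + \left(2 - 6\right) 6 \cdot 105 = 37 + \left(-4\right) 6 \cdot 105 = 37 - 2520 = -2483$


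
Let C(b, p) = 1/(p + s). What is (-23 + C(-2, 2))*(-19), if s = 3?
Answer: 2166/5 ≈ 433.20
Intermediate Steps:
C(b, p) = 1/(3 + p) (C(b, p) = 1/(p + 3) = 1/(3 + p))
(-23 + C(-2, 2))*(-19) = (-23 + 1/(3 + 2))*(-19) = (-23 + 1/5)*(-19) = (-23 + ⅕)*(-19) = -114/5*(-19) = 2166/5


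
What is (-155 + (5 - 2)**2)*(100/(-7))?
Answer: 14600/7 ≈ 2085.7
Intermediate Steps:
(-155 + (5 - 2)**2)*(100/(-7)) = (-155 + 3**2)*(100*(-1/7)) = (-155 + 9)*(-100/7) = -146*(-100/7) = 14600/7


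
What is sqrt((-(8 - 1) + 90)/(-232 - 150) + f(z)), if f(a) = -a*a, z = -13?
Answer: I*sqrt(24692862)/382 ≈ 13.008*I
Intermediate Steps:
f(a) = -a**2
sqrt((-(8 - 1) + 90)/(-232 - 150) + f(z)) = sqrt((-(8 - 1) + 90)/(-232 - 150) - 1*(-13)**2) = sqrt((-1*7 + 90)/(-382) - 1*169) = sqrt((-7 + 90)*(-1/382) - 169) = sqrt(83*(-1/382) - 169) = sqrt(-83/382 - 169) = sqrt(-64641/382) = I*sqrt(24692862)/382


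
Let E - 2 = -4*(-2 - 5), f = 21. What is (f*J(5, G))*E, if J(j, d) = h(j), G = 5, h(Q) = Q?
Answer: 3150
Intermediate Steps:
J(j, d) = j
E = 30 (E = 2 - 4*(-2 - 5) = 2 - 4*(-7) = 2 + 28 = 30)
(f*J(5, G))*E = (21*5)*30 = 105*30 = 3150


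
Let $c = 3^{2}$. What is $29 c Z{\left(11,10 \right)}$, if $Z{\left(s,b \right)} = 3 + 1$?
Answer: $1044$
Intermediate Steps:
$Z{\left(s,b \right)} = 4$
$c = 9$
$29 c Z{\left(11,10 \right)} = 29 \cdot 9 \cdot 4 = 261 \cdot 4 = 1044$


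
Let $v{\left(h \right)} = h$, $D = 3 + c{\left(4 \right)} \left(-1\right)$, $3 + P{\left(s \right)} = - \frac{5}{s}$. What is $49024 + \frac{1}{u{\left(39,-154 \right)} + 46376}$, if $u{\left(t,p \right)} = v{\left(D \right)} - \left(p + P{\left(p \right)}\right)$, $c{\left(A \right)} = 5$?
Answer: $\frac{351294659610}{7165769} \approx 49024.0$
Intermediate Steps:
$P{\left(s \right)} = -3 - \frac{5}{s}$
$D = -2$ ($D = 3 + 5 \left(-1\right) = 3 - 5 = -2$)
$u{\left(t,p \right)} = 1 - p + \frac{5}{p}$ ($u{\left(t,p \right)} = -2 - \left(p - \left(3 + \frac{5}{p}\right)\right) = -2 - \left(-3 + p - \frac{5}{p}\right) = -2 + \left(3 - p + \frac{5}{p}\right) = 1 - p + \frac{5}{p}$)
$49024 + \frac{1}{u{\left(39,-154 \right)} + 46376} = 49024 + \frac{1}{\left(1 - -154 + \frac{5}{-154}\right) + 46376} = 49024 + \frac{1}{\left(1 + 154 + 5 \left(- \frac{1}{154}\right)\right) + 46376} = 49024 + \frac{1}{\left(1 + 154 - \frac{5}{154}\right) + 46376} = 49024 + \frac{1}{\frac{23865}{154} + 46376} = 49024 + \frac{1}{\frac{7165769}{154}} = 49024 + \frac{154}{7165769} = \frac{351294659610}{7165769}$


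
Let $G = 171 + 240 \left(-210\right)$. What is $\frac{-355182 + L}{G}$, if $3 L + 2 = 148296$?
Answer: $\frac{917252}{150687} \approx 6.0871$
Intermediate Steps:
$L = \frac{148294}{3}$ ($L = - \frac{2}{3} + \frac{1}{3} \cdot 148296 = - \frac{2}{3} + 49432 = \frac{148294}{3} \approx 49431.0$)
$G = -50229$ ($G = 171 - 50400 = -50229$)
$\frac{-355182 + L}{G} = \frac{-355182 + \frac{148294}{3}}{-50229} = \left(- \frac{917252}{3}\right) \left(- \frac{1}{50229}\right) = \frac{917252}{150687}$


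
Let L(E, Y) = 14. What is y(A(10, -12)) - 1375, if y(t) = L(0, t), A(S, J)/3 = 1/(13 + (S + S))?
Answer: -1361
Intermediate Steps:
A(S, J) = 3/(13 + 2*S) (A(S, J) = 3/(13 + (S + S)) = 3/(13 + 2*S))
y(t) = 14
y(A(10, -12)) - 1375 = 14 - 1375 = -1361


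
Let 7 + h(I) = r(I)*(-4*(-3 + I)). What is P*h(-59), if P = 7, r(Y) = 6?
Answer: 10367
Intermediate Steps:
h(I) = 65 - 24*I (h(I) = -7 + 6*(-4*(-3 + I)) = -7 + 6*(12 - 4*I) = -7 + (72 - 24*I) = 65 - 24*I)
P*h(-59) = 7*(65 - 24*(-59)) = 7*(65 + 1416) = 7*1481 = 10367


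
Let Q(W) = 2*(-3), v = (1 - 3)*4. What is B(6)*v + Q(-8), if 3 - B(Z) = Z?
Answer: 18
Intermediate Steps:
B(Z) = 3 - Z
v = -8 (v = -2*4 = -8)
Q(W) = -6
B(6)*v + Q(-8) = (3 - 1*6)*(-8) - 6 = (3 - 6)*(-8) - 6 = -3*(-8) - 6 = 24 - 6 = 18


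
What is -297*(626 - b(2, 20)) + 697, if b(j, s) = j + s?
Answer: -178691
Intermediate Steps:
-297*(626 - b(2, 20)) + 697 = -297*(626 - (2 + 20)) + 697 = -297*(626 - 1*22) + 697 = -297*(626 - 22) + 697 = -297*604 + 697 = -179388 + 697 = -178691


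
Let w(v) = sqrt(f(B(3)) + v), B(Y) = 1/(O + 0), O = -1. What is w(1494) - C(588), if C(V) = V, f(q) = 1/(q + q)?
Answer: -588 + sqrt(5974)/2 ≈ -549.35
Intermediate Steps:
B(Y) = -1 (B(Y) = 1/(-1 + 0) = 1/(-1) = -1)
f(q) = 1/(2*q)
w(v) = sqrt(-1/2 + v) (w(v) = sqrt((1/2)/(-1) + v) = sqrt((1/2)*(-1) + v) = sqrt(-1/2 + v))
w(1494) - C(588) = sqrt(-2 + 4*1494)/2 - 1*588 = sqrt(-2 + 5976)/2 - 588 = sqrt(5974)/2 - 588 = -588 + sqrt(5974)/2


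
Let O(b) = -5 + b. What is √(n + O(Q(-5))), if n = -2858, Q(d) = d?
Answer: 2*I*√717 ≈ 53.554*I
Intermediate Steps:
√(n + O(Q(-5))) = √(-2858 + (-5 - 5)) = √(-2858 - 10) = √(-2868) = 2*I*√717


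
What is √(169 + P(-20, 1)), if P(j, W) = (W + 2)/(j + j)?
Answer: √67570/20 ≈ 12.997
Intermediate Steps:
P(j, W) = (2 + W)/(2*j) (P(j, W) = (2 + W)/((2*j)) = (2 + W)*(1/(2*j)) = (2 + W)/(2*j))
√(169 + P(-20, 1)) = √(169 + (½)*(2 + 1)/(-20)) = √(169 + (½)*(-1/20)*3) = √(169 - 3/40) = √(6757/40) = √67570/20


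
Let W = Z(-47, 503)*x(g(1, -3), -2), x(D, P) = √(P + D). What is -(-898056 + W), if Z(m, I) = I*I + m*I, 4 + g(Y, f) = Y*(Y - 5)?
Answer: 898056 - 229368*I*√10 ≈ 8.9806e+5 - 7.2533e+5*I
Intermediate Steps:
g(Y, f) = -4 + Y*(-5 + Y) (g(Y, f) = -4 + Y*(Y - 5) = -4 + Y*(-5 + Y))
x(D, P) = √(D + P)
Z(m, I) = I² + I*m
W = 229368*I*√10 (W = (503*(503 - 47))*√((-4 + 1² - 5*1) - 2) = (503*456)*√((-4 + 1 - 5) - 2) = 229368*√(-8 - 2) = 229368*√(-10) = 229368*(I*√10) = 229368*I*√10 ≈ 7.2533e+5*I)
-(-898056 + W) = -(-898056 + 229368*I*√10) = 898056 - 229368*I*√10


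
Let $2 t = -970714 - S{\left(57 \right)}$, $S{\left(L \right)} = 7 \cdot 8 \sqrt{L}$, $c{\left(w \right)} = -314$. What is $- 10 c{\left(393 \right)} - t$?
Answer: $488497 + 28 \sqrt{57} \approx 4.8871 \cdot 10^{5}$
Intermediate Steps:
$S{\left(L \right)} = 56 \sqrt{L}$
$t = -485357 - 28 \sqrt{57}$ ($t = \frac{-970714 - 56 \sqrt{57}}{2} = -485357 - 28 \sqrt{57} \approx -4.8557 \cdot 10^{5}$)
$- 10 c{\left(393 \right)} - t = \left(-10\right) \left(-314\right) - \left(-485357 - 28 \sqrt{57}\right) = 3140 + \left(485357 + 28 \sqrt{57}\right) = 488497 + 28 \sqrt{57}$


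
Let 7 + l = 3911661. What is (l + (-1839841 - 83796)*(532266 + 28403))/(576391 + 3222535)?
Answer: -1078519721499/3798926 ≈ -2.8390e+5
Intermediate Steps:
l = 3911654 (l = -7 + 3911661 = 3911654)
(l + (-1839841 - 83796)*(532266 + 28403))/(576391 + 3222535) = (3911654 + (-1839841 - 83796)*(532266 + 28403))/(576391 + 3222535) = (3911654 - 1923637*560669)/3798926 = (3911654 - 1078523633153)*(1/3798926) = -1078519721499*1/3798926 = -1078519721499/3798926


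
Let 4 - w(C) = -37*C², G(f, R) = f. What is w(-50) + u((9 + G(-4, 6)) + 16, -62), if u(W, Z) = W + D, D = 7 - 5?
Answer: 92527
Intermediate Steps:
D = 2
w(C) = 4 + 37*C² (w(C) = 4 - (-37)*C² = 4 + 37*C²)
u(W, Z) = 2 + W (u(W, Z) = W + 2 = 2 + W)
w(-50) + u((9 + G(-4, 6)) + 16, -62) = (4 + 37*(-50)²) + (2 + ((9 - 4) + 16)) = (4 + 37*2500) + (2 + (5 + 16)) = (4 + 92500) + (2 + 21) = 92504 + 23 = 92527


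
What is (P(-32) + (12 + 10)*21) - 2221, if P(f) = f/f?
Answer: -1758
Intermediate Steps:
P(f) = 1
(P(-32) + (12 + 10)*21) - 2221 = (1 + (12 + 10)*21) - 2221 = (1 + 22*21) - 2221 = (1 + 462) - 2221 = 463 - 2221 = -1758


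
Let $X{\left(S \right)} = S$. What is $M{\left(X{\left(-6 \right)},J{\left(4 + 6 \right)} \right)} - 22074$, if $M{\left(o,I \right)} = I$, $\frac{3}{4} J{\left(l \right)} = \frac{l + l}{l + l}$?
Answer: $- \frac{66218}{3} \approx -22073.0$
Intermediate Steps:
$J{\left(l \right)} = \frac{4}{3}$ ($J{\left(l \right)} = \frac{4 \frac{l + l}{l + l}}{3} = \frac{4 \frac{2 l}{2 l}}{3} = \frac{4 \cdot 2 l \frac{1}{2 l}}{3} = \frac{4}{3} \cdot 1 = \frac{4}{3}$)
$M{\left(X{\left(-6 \right)},J{\left(4 + 6 \right)} \right)} - 22074 = \frac{4}{3} - 22074 = - \frac{66218}{3}$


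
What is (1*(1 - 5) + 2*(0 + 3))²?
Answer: 4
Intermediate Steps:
(1*(1 - 5) + 2*(0 + 3))² = (1*(-4) + 2*3)² = (-4 + 6)² = 2² = 4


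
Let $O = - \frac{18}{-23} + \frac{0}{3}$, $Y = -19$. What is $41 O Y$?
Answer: $- \frac{14022}{23} \approx -609.65$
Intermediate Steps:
$O = \frac{18}{23}$ ($O = \left(-18\right) \left(- \frac{1}{23}\right) + 0 \cdot \frac{1}{3} = \frac{18}{23} + 0 = \frac{18}{23} \approx 0.78261$)
$41 O Y = 41 \cdot \frac{18}{23} \left(-19\right) = \frac{738}{23} \left(-19\right) = - \frac{14022}{23}$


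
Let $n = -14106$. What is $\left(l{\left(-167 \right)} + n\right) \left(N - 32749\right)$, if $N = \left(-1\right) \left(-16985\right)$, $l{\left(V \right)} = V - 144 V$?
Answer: $-154093100$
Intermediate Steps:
$l{\left(V \right)} = - 143 V$
$N = 16985$
$\left(l{\left(-167 \right)} + n\right) \left(N - 32749\right) = \left(\left(-143\right) \left(-167\right) - 14106\right) \left(16985 - 32749\right) = \left(23881 - 14106\right) \left(-15764\right) = 9775 \left(-15764\right) = -154093100$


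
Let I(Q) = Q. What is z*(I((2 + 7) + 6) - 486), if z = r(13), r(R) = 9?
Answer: -4239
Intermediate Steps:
z = 9
z*(I((2 + 7) + 6) - 486) = 9*(((2 + 7) + 6) - 486) = 9*((9 + 6) - 486) = 9*(15 - 486) = 9*(-471) = -4239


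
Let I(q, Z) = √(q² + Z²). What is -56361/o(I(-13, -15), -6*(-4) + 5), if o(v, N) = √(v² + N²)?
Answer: -56361*√1235/1235 ≈ -1603.8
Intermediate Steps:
I(q, Z) = √(Z² + q²)
o(v, N) = √(N² + v²)
-56361/o(I(-13, -15), -6*(-4) + 5) = -56361/√((-6*(-4) + 5)² + (√((-15)² + (-13)²))²) = -56361/√((24 + 5)² + (√(225 + 169))²) = -56361/√(29² + (√394)²) = -56361/√(841 + 394) = -56361*√1235/1235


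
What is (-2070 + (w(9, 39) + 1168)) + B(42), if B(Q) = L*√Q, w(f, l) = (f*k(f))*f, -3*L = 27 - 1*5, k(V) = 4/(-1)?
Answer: -1226 - 22*√42/3 ≈ -1273.5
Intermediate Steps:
k(V) = -4 (k(V) = 4*(-1) = -4)
L = -22/3 (L = -(27 - 1*5)/3 = -(27 - 5)/3 = -⅓*22 = -22/3 ≈ -7.3333)
w(f, l) = -4*f² (w(f, l) = (f*(-4))*f = (-4*f)*f = -4*f²)
B(Q) = -22*√Q/3
(-2070 + (w(9, 39) + 1168)) + B(42) = (-2070 + (-4*9² + 1168)) - 22*√42/3 = (-2070 + (-4*81 + 1168)) - 22*√42/3 = (-2070 + (-324 + 1168)) - 22*√42/3 = (-2070 + 844) - 22*√42/3 = -1226 - 22*√42/3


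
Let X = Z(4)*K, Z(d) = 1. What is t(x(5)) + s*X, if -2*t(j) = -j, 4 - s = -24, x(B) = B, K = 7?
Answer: 397/2 ≈ 198.50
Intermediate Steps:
s = 28 (s = 4 - 1*(-24) = 4 + 24 = 28)
t(j) = j/2 (t(j) = -(-1)*j/2 = j/2)
X = 7 (X = 1*7 = 7)
t(x(5)) + s*X = (½)*5 + 28*7 = 5/2 + 196 = 397/2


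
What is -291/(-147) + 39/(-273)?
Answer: 90/49 ≈ 1.8367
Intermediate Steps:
-291/(-147) + 39/(-273) = -291*(-1/147) + 39*(-1/273) = 97/49 - ⅐ = 90/49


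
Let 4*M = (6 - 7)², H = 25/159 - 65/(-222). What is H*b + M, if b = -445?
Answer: -1568889/7844 ≈ -200.01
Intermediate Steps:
H = 1765/3922 (H = 25*(1/159) - 65*(-1/222) = 25/159 + 65/222 = 1765/3922 ≈ 0.45003)
M = ¼ (M = (6 - 7)²/4 = (¼)*(-1)² = (¼)*1 = ¼ ≈ 0.25000)
H*b + M = (1765/3922)*(-445) + ¼ = -785425/3922 + ¼ = -1568889/7844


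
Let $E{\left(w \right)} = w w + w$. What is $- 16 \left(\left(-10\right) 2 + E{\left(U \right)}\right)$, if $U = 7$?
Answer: $-576$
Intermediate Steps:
$E{\left(w \right)} = w + w^{2}$ ($E{\left(w \right)} = w^{2} + w = w + w^{2}$)
$- 16 \left(\left(-10\right) 2 + E{\left(U \right)}\right) = - 16 \left(\left(-10\right) 2 + 7 \left(1 + 7\right)\right) = - 16 \left(-20 + 7 \cdot 8\right) = - 16 \left(-20 + 56\right) = \left(-16\right) 36 = -576$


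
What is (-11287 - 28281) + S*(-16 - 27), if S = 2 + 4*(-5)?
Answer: -38794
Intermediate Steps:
S = -18 (S = 2 - 20 = -18)
(-11287 - 28281) + S*(-16 - 27) = (-11287 - 28281) - 18*(-16 - 27) = -39568 - 18*(-43) = -39568 + 774 = -38794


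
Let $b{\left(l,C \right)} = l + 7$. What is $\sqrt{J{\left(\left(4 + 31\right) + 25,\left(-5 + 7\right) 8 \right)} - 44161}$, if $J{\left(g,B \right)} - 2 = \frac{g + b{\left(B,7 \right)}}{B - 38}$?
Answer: $\frac{13 i \sqrt{126478}}{22} \approx 210.15 i$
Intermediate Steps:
$b{\left(l,C \right)} = 7 + l$
$J{\left(g,B \right)} = 2 + \frac{7 + B + g}{-38 + B}$ ($J{\left(g,B \right)} = 2 + \frac{g + \left(7 + B\right)}{B - 38} = 2 + \frac{7 + B + g}{-38 + B}$)
$\sqrt{J{\left(\left(4 + 31\right) + 25,\left(-5 + 7\right) 8 \right)} - 44161} = \sqrt{\frac{-69 + \left(\left(4 + 31\right) + 25\right) + 3 \left(-5 + 7\right) 8}{-38 + \left(-5 + 7\right) 8} - 44161} = \sqrt{\frac{-69 + \left(35 + 25\right) + 3 \cdot 2 \cdot 8}{-38 + 2 \cdot 8} - 44161} = \sqrt{\frac{-69 + 60 + 3 \cdot 16}{-38 + 16} - 44161} = \sqrt{\frac{-69 + 60 + 48}{-22} - 44161} = \sqrt{\left(- \frac{1}{22}\right) 39 - 44161} = \sqrt{- \frac{39}{22} - 44161} = \sqrt{- \frac{971581}{22}} = \frac{13 i \sqrt{126478}}{22}$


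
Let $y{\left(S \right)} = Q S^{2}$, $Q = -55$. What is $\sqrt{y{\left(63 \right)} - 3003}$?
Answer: $i \sqrt{221298} \approx 470.42 i$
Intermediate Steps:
$y{\left(S \right)} = - 55 S^{2}$
$\sqrt{y{\left(63 \right)} - 3003} = \sqrt{- 55 \cdot 63^{2} - 3003} = \sqrt{\left(-55\right) 3969 - 3003} = \sqrt{-218295 - 3003} = \sqrt{-221298} = i \sqrt{221298}$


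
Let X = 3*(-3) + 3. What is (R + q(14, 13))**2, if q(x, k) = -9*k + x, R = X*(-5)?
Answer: 5329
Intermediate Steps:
X = -6 (X = -9 + 3 = -6)
R = 30 (R = -6*(-5) = 30)
q(x, k) = x - 9*k
(R + q(14, 13))**2 = (30 + (14 - 9*13))**2 = (30 + (14 - 117))**2 = (30 - 103)**2 = (-73)**2 = 5329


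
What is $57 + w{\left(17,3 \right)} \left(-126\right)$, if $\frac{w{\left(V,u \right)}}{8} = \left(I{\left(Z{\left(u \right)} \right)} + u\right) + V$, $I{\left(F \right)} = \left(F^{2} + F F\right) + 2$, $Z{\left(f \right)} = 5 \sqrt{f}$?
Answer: $-173319$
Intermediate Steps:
$I{\left(F \right)} = 2 + 2 F^{2}$ ($I{\left(F \right)} = \left(F^{2} + F^{2}\right) + 2 = 2 F^{2} + 2 = 2 + 2 F^{2}$)
$w{\left(V,u \right)} = 16 + 8 V + 408 u$ ($w{\left(V,u \right)} = 8 \left(\left(\left(2 + 2 \left(5 \sqrt{u}\right)^{2}\right) + u\right) + V\right) = 8 \left(\left(\left(2 + 2 \cdot 25 u\right) + u\right) + V\right) = 8 \left(\left(\left(2 + 50 u\right) + u\right) + V\right) = 8 \left(\left(2 + 51 u\right) + V\right) = 8 \left(2 + V + 51 u\right) = 16 + 8 V + 408 u$)
$57 + w{\left(17,3 \right)} \left(-126\right) = 57 + \left(16 + 8 \cdot 17 + 408 \cdot 3\right) \left(-126\right) = 57 + \left(16 + 136 + 1224\right) \left(-126\right) = 57 + 1376 \left(-126\right) = 57 - 173376 = -173319$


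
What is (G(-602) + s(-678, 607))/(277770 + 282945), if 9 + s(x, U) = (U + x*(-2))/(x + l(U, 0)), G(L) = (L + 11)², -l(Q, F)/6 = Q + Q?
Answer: 2780901701/4464412830 ≈ 0.62290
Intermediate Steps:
l(Q, F) = -12*Q (l(Q, F) = -6*(Q + Q) = -12*Q)
G(L) = (11 + L)²
s(x, U) = -9 + (U - 2*x)/(x - 12*U) (s(x, U) = -9 + (U + x*(-2))/(x - 12*U) = -9 + (U - 2*x)/(x - 12*U))
(G(-602) + s(-678, 607))/(277770 + 282945) = ((11 - 602)² + (-109*607 + 11*(-678))/(-1*(-678) + 12*607))/(277770 + 282945) = ((-591)² + (-66163 - 7458)/(678 + 7284))/560715 = (349281 - 73621/7962)*(1/560715) = (2780901701/7962)*(1/560715) = 2780901701/4464412830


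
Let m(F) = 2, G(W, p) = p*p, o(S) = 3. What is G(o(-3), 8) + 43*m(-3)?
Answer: 150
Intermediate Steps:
G(W, p) = p**2
G(o(-3), 8) + 43*m(-3) = 8**2 + 43*2 = 64 + 86 = 150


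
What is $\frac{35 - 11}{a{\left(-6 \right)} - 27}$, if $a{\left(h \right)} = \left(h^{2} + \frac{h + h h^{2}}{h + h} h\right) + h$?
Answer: $- \frac{2}{9} \approx -0.22222$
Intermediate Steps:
$a{\left(h \right)} = h^{2} + \frac{h^{3}}{2} + \frac{3 h}{2}$ ($a{\left(h \right)} = \left(h^{2} + \frac{h + h^{3}}{2 h} h\right) + h = \left(h^{2} + \left(\frac{h}{2} + \frac{h^{3}}{2}\right)\right) + h = \left(h^{2} + \frac{h}{2} + \frac{h^{3}}{2}\right) + h = h^{2} + \frac{h^{3}}{2} + \frac{3 h}{2}$)
$\frac{35 - 11}{a{\left(-6 \right)} - 27} = \frac{35 - 11}{\frac{1}{2} \left(-6\right) \left(3 + \left(-6\right)^{2} + 2 \left(-6\right)\right) - 27} = \frac{24}{\frac{1}{2} \left(-6\right) \left(3 + 36 - 12\right) - 27} = \frac{24}{\frac{1}{2} \left(-6\right) 27 - 27} = \frac{24}{-81 - 27} = \frac{24}{-108} = 24 \left(- \frac{1}{108}\right) = - \frac{2}{9}$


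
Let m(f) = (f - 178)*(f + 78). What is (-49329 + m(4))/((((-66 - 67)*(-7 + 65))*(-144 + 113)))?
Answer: -2193/8246 ≈ -0.26595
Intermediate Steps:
m(f) = (-178 + f)*(78 + f)
(-49329 + m(4))/((((-66 - 67)*(-7 + 65))*(-144 + 113))) = (-49329 + (-13884 + 4² - 100*4))/((((-66 - 67)*(-7 + 65))*(-144 + 113))) = (-49329 + (-13884 + 16 - 400))/((-133*58*(-31))) = (-49329 - 14268)/((-7714*(-31))) = -63597/239134 = -63597*1/239134 = -2193/8246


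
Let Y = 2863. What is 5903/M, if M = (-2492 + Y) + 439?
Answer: 5903/810 ≈ 7.2877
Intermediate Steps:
M = 810 (M = (-2492 + 2863) + 439 = 371 + 439 = 810)
5903/M = 5903/810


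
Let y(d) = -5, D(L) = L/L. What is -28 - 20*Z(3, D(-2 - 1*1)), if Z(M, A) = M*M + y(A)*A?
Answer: -108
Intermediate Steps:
D(L) = 1
Z(M, A) = M² - 5*A (Z(M, A) = M*M - 5*A = M² - 5*A)
-28 - 20*Z(3, D(-2 - 1*1)) = -28 - 20*(3² - 5*1) = -28 - 20*(9 - 5) = -28 - 20*4 = -28 - 80 = -108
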